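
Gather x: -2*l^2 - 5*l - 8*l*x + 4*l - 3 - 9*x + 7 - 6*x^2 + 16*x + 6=-2*l^2 - l - 6*x^2 + x*(7 - 8*l) + 10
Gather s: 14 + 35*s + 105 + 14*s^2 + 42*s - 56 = 14*s^2 + 77*s + 63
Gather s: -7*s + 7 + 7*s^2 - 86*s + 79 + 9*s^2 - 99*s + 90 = 16*s^2 - 192*s + 176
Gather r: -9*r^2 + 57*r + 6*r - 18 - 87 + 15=-9*r^2 + 63*r - 90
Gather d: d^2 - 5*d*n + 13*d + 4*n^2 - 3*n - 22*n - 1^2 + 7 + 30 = d^2 + d*(13 - 5*n) + 4*n^2 - 25*n + 36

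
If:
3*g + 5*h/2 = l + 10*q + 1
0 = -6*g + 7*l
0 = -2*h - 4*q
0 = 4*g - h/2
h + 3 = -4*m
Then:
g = 7/435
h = 56/435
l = 2/145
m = -1361/1740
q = -28/435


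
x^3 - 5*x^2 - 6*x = x*(x - 6)*(x + 1)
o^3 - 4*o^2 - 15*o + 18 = (o - 6)*(o - 1)*(o + 3)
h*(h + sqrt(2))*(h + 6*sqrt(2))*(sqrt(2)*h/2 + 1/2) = sqrt(2)*h^4/2 + 15*h^3/2 + 19*sqrt(2)*h^2/2 + 6*h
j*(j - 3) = j^2 - 3*j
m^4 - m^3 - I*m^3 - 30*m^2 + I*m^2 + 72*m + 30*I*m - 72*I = (m - 4)*(m - 3)*(m + 6)*(m - I)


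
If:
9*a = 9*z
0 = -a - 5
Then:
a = -5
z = -5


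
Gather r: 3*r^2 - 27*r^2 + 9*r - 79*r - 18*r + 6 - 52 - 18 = -24*r^2 - 88*r - 64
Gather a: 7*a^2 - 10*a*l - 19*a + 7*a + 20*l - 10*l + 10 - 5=7*a^2 + a*(-10*l - 12) + 10*l + 5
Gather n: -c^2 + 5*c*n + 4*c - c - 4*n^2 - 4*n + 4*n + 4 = -c^2 + 5*c*n + 3*c - 4*n^2 + 4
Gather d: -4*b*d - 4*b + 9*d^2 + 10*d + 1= -4*b + 9*d^2 + d*(10 - 4*b) + 1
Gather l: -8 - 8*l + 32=24 - 8*l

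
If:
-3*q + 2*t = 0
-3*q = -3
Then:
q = 1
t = 3/2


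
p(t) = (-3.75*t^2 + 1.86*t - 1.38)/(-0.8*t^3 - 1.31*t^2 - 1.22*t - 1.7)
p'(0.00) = -1.68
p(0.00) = 0.81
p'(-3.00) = -2.33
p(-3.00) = -3.46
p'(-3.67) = -1.12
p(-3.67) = -2.38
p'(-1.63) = -591.46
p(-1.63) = -52.72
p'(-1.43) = -363.36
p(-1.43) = 39.71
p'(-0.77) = -8.81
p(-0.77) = 4.30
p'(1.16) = 0.26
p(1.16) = 0.70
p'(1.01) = 0.31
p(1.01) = 0.65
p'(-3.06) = -2.15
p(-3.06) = -3.32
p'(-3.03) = -2.24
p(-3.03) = -3.39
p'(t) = (1.86 - 7.5*t)/(-0.8*t^3 - 1.31*t^2 - 1.22*t - 1.7) + (-3.75*t^2 + 1.86*t - 1.38)*(2.4*t^2 + 2.62*t + 1.22)/(-0.8*t^3 - 1.31*t^2 - 1.22*t - 1.7)^2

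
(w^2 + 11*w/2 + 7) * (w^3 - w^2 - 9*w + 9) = w^5 + 9*w^4/2 - 15*w^3/2 - 95*w^2/2 - 27*w/2 + 63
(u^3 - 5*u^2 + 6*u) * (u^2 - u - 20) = u^5 - 6*u^4 - 9*u^3 + 94*u^2 - 120*u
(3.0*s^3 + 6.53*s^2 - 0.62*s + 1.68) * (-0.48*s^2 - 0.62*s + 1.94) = -1.44*s^5 - 4.9944*s^4 + 2.069*s^3 + 12.2462*s^2 - 2.2444*s + 3.2592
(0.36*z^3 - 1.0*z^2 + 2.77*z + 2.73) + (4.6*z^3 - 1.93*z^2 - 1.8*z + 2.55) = 4.96*z^3 - 2.93*z^2 + 0.97*z + 5.28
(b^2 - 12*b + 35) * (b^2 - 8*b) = b^4 - 20*b^3 + 131*b^2 - 280*b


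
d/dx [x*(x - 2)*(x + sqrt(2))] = x*(x - 2) + x*(x + sqrt(2)) + (x - 2)*(x + sqrt(2))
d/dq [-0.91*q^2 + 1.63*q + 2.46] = 1.63 - 1.82*q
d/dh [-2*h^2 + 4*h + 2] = 4 - 4*h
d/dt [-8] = 0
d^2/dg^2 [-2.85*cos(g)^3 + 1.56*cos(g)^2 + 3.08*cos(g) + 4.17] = -0.9425*cos(g) - 3.12*cos(2*g) + 6.4125*cos(3*g)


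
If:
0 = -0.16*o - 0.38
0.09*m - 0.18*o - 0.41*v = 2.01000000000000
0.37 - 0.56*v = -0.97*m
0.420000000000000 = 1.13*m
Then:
No Solution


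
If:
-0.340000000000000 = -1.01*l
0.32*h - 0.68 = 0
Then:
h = 2.12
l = 0.34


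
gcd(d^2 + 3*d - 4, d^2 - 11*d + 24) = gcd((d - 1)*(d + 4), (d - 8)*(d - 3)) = 1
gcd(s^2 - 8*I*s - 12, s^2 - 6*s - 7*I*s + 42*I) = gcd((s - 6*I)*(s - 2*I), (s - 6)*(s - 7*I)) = 1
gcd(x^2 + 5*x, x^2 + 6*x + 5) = x + 5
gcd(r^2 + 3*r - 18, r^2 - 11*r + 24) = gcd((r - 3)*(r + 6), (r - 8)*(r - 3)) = r - 3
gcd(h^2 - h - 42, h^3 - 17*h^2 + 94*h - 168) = h - 7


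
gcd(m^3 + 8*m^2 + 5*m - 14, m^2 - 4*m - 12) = m + 2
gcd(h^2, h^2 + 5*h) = h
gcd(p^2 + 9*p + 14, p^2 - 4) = p + 2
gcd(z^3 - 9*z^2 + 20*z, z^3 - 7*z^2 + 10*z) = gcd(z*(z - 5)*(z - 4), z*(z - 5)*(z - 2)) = z^2 - 5*z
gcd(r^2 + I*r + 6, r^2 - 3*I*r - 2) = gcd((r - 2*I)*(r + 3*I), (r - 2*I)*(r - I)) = r - 2*I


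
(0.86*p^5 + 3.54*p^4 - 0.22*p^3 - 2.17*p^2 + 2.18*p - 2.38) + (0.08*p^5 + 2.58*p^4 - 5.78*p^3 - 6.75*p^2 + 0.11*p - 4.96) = 0.94*p^5 + 6.12*p^4 - 6.0*p^3 - 8.92*p^2 + 2.29*p - 7.34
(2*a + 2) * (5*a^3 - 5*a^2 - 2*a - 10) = 10*a^4 - 14*a^2 - 24*a - 20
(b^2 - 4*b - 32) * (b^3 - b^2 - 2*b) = b^5 - 5*b^4 - 30*b^3 + 40*b^2 + 64*b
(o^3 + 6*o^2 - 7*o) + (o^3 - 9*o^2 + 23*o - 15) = 2*o^3 - 3*o^2 + 16*o - 15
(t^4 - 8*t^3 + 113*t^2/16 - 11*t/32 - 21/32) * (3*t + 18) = 3*t^5 - 6*t^4 - 1965*t^3/16 + 4035*t^2/32 - 261*t/32 - 189/16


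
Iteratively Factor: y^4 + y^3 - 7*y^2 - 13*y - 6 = (y + 1)*(y^3 - 7*y - 6) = (y + 1)*(y + 2)*(y^2 - 2*y - 3) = (y + 1)^2*(y + 2)*(y - 3)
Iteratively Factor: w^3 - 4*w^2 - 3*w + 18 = (w - 3)*(w^2 - w - 6) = (w - 3)*(w + 2)*(w - 3)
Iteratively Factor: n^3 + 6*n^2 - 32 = (n + 4)*(n^2 + 2*n - 8) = (n - 2)*(n + 4)*(n + 4)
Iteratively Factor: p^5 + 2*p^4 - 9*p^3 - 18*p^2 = (p)*(p^4 + 2*p^3 - 9*p^2 - 18*p) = p^2*(p^3 + 2*p^2 - 9*p - 18) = p^2*(p - 3)*(p^2 + 5*p + 6) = p^2*(p - 3)*(p + 3)*(p + 2)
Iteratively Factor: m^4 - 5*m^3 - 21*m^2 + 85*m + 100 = (m + 4)*(m^3 - 9*m^2 + 15*m + 25) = (m - 5)*(m + 4)*(m^2 - 4*m - 5) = (m - 5)^2*(m + 4)*(m + 1)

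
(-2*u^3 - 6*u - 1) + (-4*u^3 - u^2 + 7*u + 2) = -6*u^3 - u^2 + u + 1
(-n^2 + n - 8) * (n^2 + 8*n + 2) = -n^4 - 7*n^3 - 2*n^2 - 62*n - 16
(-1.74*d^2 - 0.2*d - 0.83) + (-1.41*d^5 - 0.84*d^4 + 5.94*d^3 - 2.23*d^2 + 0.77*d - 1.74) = -1.41*d^5 - 0.84*d^4 + 5.94*d^3 - 3.97*d^2 + 0.57*d - 2.57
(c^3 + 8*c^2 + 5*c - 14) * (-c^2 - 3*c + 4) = -c^5 - 11*c^4 - 25*c^3 + 31*c^2 + 62*c - 56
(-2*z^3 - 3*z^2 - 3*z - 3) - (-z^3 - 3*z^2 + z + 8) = -z^3 - 4*z - 11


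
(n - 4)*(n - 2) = n^2 - 6*n + 8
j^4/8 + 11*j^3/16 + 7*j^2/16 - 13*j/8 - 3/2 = (j/4 + 1)*(j/2 + 1)*(j - 3/2)*(j + 1)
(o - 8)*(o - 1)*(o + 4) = o^3 - 5*o^2 - 28*o + 32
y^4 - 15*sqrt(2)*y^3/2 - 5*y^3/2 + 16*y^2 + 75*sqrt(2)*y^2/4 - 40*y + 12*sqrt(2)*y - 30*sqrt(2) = (y - 5/2)*(y - 6*sqrt(2))*(y - 2*sqrt(2))*(y + sqrt(2)/2)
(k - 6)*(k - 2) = k^2 - 8*k + 12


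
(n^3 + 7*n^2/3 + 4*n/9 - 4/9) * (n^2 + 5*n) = n^5 + 22*n^4/3 + 109*n^3/9 + 16*n^2/9 - 20*n/9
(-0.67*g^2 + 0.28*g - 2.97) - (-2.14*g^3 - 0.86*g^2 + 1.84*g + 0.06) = 2.14*g^3 + 0.19*g^2 - 1.56*g - 3.03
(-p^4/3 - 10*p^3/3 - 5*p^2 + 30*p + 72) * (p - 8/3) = -p^5/3 - 22*p^4/9 + 35*p^3/9 + 130*p^2/3 - 8*p - 192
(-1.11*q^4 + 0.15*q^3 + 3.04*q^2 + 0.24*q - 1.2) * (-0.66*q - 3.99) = 0.7326*q^5 + 4.3299*q^4 - 2.6049*q^3 - 12.288*q^2 - 0.1656*q + 4.788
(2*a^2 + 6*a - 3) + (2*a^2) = 4*a^2 + 6*a - 3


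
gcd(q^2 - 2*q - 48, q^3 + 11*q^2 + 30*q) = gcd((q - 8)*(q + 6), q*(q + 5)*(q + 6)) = q + 6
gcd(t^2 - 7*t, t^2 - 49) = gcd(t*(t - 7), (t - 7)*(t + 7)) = t - 7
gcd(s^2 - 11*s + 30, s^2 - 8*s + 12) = s - 6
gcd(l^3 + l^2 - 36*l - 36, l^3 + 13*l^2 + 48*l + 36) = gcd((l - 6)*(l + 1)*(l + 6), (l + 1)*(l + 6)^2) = l^2 + 7*l + 6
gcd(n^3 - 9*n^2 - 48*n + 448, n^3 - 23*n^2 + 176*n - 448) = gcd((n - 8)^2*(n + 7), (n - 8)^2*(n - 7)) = n^2 - 16*n + 64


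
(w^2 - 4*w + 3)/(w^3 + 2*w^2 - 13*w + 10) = (w - 3)/(w^2 + 3*w - 10)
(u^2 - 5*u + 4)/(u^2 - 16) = (u - 1)/(u + 4)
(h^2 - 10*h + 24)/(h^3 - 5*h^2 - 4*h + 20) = (h^2 - 10*h + 24)/(h^3 - 5*h^2 - 4*h + 20)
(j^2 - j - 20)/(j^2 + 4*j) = (j - 5)/j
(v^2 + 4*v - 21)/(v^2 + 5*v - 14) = (v - 3)/(v - 2)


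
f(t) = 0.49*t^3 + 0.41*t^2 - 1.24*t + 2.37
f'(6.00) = 56.60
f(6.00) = 115.53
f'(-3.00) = 9.53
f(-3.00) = -3.45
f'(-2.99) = 9.45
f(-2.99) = -3.36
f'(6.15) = 59.40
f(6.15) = 124.23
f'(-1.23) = -0.02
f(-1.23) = 3.60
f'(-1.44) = 0.63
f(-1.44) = 3.54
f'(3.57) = 20.42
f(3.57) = 25.46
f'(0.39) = -0.70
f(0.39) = 1.98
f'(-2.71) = 7.33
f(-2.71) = -1.01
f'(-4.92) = 30.31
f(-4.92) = -39.96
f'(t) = 1.47*t^2 + 0.82*t - 1.24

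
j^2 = j^2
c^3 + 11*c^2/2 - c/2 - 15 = (c - 3/2)*(c + 2)*(c + 5)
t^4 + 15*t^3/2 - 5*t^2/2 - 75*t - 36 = (t - 3)*(t + 1/2)*(t + 4)*(t + 6)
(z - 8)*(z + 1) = z^2 - 7*z - 8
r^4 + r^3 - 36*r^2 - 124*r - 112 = (r - 7)*(r + 2)^2*(r + 4)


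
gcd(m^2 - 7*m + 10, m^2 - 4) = m - 2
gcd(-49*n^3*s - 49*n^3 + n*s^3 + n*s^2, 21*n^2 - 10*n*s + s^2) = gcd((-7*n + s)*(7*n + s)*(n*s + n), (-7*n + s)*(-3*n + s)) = -7*n + s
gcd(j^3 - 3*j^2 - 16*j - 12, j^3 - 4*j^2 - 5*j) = j + 1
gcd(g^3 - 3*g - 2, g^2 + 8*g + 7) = g + 1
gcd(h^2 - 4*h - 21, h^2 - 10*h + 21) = h - 7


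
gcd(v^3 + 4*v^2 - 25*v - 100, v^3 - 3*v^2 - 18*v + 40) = v^2 - v - 20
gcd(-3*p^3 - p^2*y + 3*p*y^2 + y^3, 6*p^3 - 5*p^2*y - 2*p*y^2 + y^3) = -p + y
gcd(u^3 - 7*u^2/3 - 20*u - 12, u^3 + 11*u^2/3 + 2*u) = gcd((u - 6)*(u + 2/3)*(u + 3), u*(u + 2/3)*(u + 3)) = u^2 + 11*u/3 + 2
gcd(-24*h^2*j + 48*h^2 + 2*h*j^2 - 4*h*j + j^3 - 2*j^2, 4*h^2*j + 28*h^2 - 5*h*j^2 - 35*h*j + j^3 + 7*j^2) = 4*h - j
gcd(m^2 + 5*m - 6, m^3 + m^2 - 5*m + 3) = m - 1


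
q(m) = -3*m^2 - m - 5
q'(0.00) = -1.00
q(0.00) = -5.00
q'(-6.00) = 35.00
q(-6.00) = -107.00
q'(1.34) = -9.04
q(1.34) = -11.73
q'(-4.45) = 25.70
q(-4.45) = -59.96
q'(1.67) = -11.02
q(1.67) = -15.04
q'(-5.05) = 29.30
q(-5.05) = -76.46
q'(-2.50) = 14.00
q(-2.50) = -21.25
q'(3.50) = -22.00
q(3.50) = -45.25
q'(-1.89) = 10.34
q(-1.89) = -13.83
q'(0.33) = -2.98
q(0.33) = -5.66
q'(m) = -6*m - 1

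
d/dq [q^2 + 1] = 2*q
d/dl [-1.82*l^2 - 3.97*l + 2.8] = -3.64*l - 3.97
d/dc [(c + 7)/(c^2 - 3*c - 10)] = (c^2 - 3*c - (c + 7)*(2*c - 3) - 10)/(-c^2 + 3*c + 10)^2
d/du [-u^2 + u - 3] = 1 - 2*u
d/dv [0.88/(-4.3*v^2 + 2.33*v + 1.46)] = (7.568*v - 2.0504)/(-4.3*v^2 + 2.33*v + 1.46)^2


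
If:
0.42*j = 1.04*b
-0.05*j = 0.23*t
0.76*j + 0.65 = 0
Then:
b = -0.35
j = -0.86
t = 0.19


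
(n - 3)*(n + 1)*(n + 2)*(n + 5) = n^4 + 5*n^3 - 7*n^2 - 41*n - 30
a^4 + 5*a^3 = a^3*(a + 5)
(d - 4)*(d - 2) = d^2 - 6*d + 8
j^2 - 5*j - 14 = (j - 7)*(j + 2)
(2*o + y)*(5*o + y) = 10*o^2 + 7*o*y + y^2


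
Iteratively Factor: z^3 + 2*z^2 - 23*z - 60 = (z + 4)*(z^2 - 2*z - 15) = (z - 5)*(z + 4)*(z + 3)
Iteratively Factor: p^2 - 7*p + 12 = (p - 3)*(p - 4)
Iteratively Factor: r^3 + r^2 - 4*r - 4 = (r + 1)*(r^2 - 4) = (r - 2)*(r + 1)*(r + 2)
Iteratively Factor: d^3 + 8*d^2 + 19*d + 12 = (d + 1)*(d^2 + 7*d + 12) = (d + 1)*(d + 3)*(d + 4)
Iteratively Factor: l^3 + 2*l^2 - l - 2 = (l + 1)*(l^2 + l - 2) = (l + 1)*(l + 2)*(l - 1)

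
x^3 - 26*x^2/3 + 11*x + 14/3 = (x - 7)*(x - 2)*(x + 1/3)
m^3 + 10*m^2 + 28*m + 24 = (m + 2)^2*(m + 6)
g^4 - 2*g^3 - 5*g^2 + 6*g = g*(g - 3)*(g - 1)*(g + 2)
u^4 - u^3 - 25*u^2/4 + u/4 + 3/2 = (u - 3)*(u - 1/2)*(u + 1/2)*(u + 2)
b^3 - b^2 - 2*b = b*(b - 2)*(b + 1)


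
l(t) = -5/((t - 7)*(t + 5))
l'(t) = 5/((t - 7)*(t + 5)^2) + 5/((t - 7)^2*(t + 5))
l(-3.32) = 0.29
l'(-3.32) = -0.14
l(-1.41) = 0.17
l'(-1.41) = -0.03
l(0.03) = 0.14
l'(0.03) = -0.01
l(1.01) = 0.14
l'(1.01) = 0.00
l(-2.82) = 0.23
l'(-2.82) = -0.08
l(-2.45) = 0.21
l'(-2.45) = -0.06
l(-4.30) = 0.63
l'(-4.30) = -0.85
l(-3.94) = 0.43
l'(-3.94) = -0.37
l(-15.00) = -0.02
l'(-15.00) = 0.00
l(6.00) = 0.45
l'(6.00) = 0.41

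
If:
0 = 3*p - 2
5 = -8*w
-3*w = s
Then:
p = 2/3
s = 15/8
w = -5/8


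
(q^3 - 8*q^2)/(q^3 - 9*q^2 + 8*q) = q/(q - 1)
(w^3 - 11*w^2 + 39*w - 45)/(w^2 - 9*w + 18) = (w^2 - 8*w + 15)/(w - 6)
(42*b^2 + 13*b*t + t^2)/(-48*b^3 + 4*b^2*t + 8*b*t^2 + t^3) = (7*b + t)/(-8*b^2 + 2*b*t + t^2)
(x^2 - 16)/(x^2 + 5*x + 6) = (x^2 - 16)/(x^2 + 5*x + 6)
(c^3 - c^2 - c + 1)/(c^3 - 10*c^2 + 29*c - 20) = (c^2 - 1)/(c^2 - 9*c + 20)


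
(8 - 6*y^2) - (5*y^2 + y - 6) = -11*y^2 - y + 14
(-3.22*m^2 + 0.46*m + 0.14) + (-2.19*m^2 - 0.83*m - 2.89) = -5.41*m^2 - 0.37*m - 2.75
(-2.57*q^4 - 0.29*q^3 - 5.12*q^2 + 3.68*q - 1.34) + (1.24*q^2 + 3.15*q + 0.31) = -2.57*q^4 - 0.29*q^3 - 3.88*q^2 + 6.83*q - 1.03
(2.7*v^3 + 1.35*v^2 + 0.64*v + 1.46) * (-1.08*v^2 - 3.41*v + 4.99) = -2.916*v^5 - 10.665*v^4 + 8.1783*v^3 + 2.9773*v^2 - 1.785*v + 7.2854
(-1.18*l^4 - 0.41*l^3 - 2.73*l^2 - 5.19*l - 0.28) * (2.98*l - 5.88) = -3.5164*l^5 + 5.7166*l^4 - 5.7246*l^3 + 0.586199999999998*l^2 + 29.6828*l + 1.6464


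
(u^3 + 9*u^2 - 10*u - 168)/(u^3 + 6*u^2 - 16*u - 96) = (u + 7)/(u + 4)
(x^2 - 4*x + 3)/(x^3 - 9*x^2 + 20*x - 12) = (x - 3)/(x^2 - 8*x + 12)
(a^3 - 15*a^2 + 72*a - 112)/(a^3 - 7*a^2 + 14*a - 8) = (a^2 - 11*a + 28)/(a^2 - 3*a + 2)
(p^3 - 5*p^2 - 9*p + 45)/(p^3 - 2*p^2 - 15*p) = (p - 3)/p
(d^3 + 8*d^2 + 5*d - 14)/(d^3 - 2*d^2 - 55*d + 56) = (d + 2)/(d - 8)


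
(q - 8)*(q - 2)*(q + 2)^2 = q^4 - 6*q^3 - 20*q^2 + 24*q + 64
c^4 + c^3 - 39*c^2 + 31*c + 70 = (c - 5)*(c - 2)*(c + 1)*(c + 7)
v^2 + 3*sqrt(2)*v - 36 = (v - 3*sqrt(2))*(v + 6*sqrt(2))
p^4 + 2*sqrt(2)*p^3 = p^3*(p + 2*sqrt(2))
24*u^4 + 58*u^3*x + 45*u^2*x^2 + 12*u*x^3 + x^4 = (u + x)^2*(4*u + x)*(6*u + x)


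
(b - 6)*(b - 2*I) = b^2 - 6*b - 2*I*b + 12*I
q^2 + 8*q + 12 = (q + 2)*(q + 6)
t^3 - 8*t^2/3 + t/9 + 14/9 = (t - 7/3)*(t - 1)*(t + 2/3)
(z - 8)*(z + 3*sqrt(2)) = z^2 - 8*z + 3*sqrt(2)*z - 24*sqrt(2)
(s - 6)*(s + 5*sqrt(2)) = s^2 - 6*s + 5*sqrt(2)*s - 30*sqrt(2)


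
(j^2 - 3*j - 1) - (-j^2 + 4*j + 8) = 2*j^2 - 7*j - 9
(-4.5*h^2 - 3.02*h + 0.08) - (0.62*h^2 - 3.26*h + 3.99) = -5.12*h^2 + 0.24*h - 3.91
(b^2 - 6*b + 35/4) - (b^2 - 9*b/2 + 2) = 27/4 - 3*b/2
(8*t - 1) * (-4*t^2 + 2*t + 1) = -32*t^3 + 20*t^2 + 6*t - 1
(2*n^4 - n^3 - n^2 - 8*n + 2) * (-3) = -6*n^4 + 3*n^3 + 3*n^2 + 24*n - 6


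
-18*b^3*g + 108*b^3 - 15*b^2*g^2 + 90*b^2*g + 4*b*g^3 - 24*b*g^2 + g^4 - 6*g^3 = (-3*b + g)*(b + g)*(6*b + g)*(g - 6)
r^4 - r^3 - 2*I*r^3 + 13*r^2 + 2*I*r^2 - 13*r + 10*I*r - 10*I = (r - 1)*(r - 5*I)*(r + I)*(r + 2*I)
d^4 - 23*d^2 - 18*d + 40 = (d - 5)*(d - 1)*(d + 2)*(d + 4)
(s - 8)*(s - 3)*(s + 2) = s^3 - 9*s^2 + 2*s + 48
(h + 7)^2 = h^2 + 14*h + 49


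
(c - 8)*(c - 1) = c^2 - 9*c + 8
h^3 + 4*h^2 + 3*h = h*(h + 1)*(h + 3)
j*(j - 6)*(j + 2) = j^3 - 4*j^2 - 12*j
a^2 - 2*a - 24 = (a - 6)*(a + 4)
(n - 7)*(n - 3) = n^2 - 10*n + 21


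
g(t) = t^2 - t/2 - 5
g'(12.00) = 23.50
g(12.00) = 133.00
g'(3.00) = 5.50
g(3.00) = 2.50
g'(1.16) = 1.82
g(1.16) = -4.23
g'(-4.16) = -8.82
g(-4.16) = 14.39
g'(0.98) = 1.46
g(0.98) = -4.53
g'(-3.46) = -7.42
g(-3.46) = 8.70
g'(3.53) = 6.56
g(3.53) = 5.70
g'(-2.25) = -5.00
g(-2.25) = 1.19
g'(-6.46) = -13.42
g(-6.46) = 39.96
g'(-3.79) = -8.08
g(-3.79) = 11.26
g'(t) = 2*t - 1/2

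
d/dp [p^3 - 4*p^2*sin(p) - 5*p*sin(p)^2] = -4*p^2*cos(p) + 3*p^2 - 8*p*sin(p) - 5*p*sin(2*p) - 5*sin(p)^2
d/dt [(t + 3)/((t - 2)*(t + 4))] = (-t^2 - 6*t - 14)/(t^4 + 4*t^3 - 12*t^2 - 32*t + 64)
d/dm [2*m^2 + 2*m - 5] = 4*m + 2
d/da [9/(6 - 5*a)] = 45/(5*a - 6)^2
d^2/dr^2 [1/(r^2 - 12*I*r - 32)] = 2*(r^2 - 12*I*r - 4*(r - 6*I)^2 - 32)/(-r^2 + 12*I*r + 32)^3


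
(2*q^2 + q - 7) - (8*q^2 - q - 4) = -6*q^2 + 2*q - 3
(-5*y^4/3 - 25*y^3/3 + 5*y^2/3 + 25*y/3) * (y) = -5*y^5/3 - 25*y^4/3 + 5*y^3/3 + 25*y^2/3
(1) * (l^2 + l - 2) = l^2 + l - 2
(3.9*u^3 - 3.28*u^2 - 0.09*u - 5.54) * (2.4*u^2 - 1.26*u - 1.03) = 9.36*u^5 - 12.786*u^4 - 0.100200000000001*u^3 - 9.8042*u^2 + 7.0731*u + 5.7062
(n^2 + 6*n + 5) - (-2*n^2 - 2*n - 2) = 3*n^2 + 8*n + 7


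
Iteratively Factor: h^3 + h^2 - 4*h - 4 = (h - 2)*(h^2 + 3*h + 2) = (h - 2)*(h + 2)*(h + 1)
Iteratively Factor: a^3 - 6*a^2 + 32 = (a - 4)*(a^2 - 2*a - 8) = (a - 4)^2*(a + 2)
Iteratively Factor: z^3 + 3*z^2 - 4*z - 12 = (z + 2)*(z^2 + z - 6) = (z - 2)*(z + 2)*(z + 3)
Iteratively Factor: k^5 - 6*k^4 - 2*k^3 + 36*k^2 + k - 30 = (k + 2)*(k^4 - 8*k^3 + 14*k^2 + 8*k - 15) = (k + 1)*(k + 2)*(k^3 - 9*k^2 + 23*k - 15) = (k - 5)*(k + 1)*(k + 2)*(k^2 - 4*k + 3) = (k - 5)*(k - 3)*(k + 1)*(k + 2)*(k - 1)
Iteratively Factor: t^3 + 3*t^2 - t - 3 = (t - 1)*(t^2 + 4*t + 3) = (t - 1)*(t + 1)*(t + 3)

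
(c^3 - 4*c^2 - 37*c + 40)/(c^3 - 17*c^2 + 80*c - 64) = (c + 5)/(c - 8)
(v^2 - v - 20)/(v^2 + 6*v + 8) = (v - 5)/(v + 2)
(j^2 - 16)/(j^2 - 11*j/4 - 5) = 4*(j + 4)/(4*j + 5)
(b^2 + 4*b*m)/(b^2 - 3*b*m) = (b + 4*m)/(b - 3*m)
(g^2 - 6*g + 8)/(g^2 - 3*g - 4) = (g - 2)/(g + 1)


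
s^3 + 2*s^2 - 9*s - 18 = (s - 3)*(s + 2)*(s + 3)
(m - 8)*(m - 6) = m^2 - 14*m + 48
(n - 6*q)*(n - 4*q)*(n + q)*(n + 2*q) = n^4 - 7*n^3*q - 4*n^2*q^2 + 52*n*q^3 + 48*q^4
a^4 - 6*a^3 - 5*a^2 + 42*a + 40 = (a - 5)*(a - 4)*(a + 1)*(a + 2)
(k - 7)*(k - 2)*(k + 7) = k^3 - 2*k^2 - 49*k + 98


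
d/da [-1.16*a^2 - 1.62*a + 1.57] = -2.32*a - 1.62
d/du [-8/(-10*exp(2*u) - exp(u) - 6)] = (-160*exp(u) - 8)*exp(u)/(10*exp(2*u) + exp(u) + 6)^2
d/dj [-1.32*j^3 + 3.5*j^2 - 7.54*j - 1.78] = -3.96*j^2 + 7.0*j - 7.54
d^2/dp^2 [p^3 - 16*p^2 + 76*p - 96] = 6*p - 32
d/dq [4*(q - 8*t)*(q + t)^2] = 12*(q - 5*t)*(q + t)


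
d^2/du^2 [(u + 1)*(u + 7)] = 2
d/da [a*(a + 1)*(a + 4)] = 3*a^2 + 10*a + 4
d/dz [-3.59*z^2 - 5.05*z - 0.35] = -7.18*z - 5.05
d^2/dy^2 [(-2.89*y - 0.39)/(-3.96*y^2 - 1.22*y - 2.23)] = ((2.89*y + 0.39)*(7.92*y + 1.22)*(15.84*y + 2.44) - (68.6664*y + 10.1404)*(3.96*y^2 + 1.22*y + 2.23))/(3.96*y^2 + 1.22*y + 2.23)^3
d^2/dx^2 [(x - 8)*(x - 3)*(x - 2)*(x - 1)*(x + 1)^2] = 30*x^4 - 240*x^3 + 384*x^2 + 60*x - 162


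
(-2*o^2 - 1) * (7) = -14*o^2 - 7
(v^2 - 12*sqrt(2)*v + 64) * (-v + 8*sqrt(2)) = -v^3 + 20*sqrt(2)*v^2 - 256*v + 512*sqrt(2)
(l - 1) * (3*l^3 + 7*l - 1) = 3*l^4 - 3*l^3 + 7*l^2 - 8*l + 1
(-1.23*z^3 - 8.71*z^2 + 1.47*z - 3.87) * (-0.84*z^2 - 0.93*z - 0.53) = 1.0332*z^5 + 8.4603*z^4 + 7.5174*z^3 + 6.5*z^2 + 2.82*z + 2.0511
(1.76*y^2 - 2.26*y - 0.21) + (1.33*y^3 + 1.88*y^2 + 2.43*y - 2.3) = 1.33*y^3 + 3.64*y^2 + 0.17*y - 2.51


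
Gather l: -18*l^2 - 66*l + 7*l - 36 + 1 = -18*l^2 - 59*l - 35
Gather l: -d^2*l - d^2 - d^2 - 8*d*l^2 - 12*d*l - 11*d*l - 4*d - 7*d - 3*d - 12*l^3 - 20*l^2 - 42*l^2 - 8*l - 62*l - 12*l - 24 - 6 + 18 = -2*d^2 - 14*d - 12*l^3 + l^2*(-8*d - 62) + l*(-d^2 - 23*d - 82) - 12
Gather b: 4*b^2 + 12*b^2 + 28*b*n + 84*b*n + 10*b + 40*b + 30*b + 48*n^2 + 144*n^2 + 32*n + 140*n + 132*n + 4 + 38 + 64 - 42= 16*b^2 + b*(112*n + 80) + 192*n^2 + 304*n + 64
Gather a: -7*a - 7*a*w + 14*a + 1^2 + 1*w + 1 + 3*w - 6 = a*(7 - 7*w) + 4*w - 4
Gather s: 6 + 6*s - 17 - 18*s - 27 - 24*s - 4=-36*s - 42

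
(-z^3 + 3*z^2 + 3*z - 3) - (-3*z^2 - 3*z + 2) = -z^3 + 6*z^2 + 6*z - 5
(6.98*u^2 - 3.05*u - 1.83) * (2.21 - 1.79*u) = -12.4942*u^3 + 20.8853*u^2 - 3.4648*u - 4.0443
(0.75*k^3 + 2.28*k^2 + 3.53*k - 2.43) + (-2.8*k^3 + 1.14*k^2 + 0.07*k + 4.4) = -2.05*k^3 + 3.42*k^2 + 3.6*k + 1.97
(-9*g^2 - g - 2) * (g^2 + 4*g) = -9*g^4 - 37*g^3 - 6*g^2 - 8*g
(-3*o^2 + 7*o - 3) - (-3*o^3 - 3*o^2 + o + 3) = 3*o^3 + 6*o - 6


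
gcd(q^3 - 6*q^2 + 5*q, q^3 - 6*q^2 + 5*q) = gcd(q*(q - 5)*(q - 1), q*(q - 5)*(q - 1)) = q^3 - 6*q^2 + 5*q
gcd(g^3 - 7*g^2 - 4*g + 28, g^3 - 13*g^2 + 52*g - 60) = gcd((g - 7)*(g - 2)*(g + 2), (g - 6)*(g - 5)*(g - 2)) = g - 2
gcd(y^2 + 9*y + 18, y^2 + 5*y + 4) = 1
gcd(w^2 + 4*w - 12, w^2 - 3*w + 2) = w - 2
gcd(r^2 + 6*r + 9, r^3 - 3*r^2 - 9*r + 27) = r + 3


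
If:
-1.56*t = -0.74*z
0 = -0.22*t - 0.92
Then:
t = -4.18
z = -8.82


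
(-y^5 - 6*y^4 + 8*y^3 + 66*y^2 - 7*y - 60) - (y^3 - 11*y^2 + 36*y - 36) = -y^5 - 6*y^4 + 7*y^3 + 77*y^2 - 43*y - 24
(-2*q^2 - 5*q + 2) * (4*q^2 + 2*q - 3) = -8*q^4 - 24*q^3 + 4*q^2 + 19*q - 6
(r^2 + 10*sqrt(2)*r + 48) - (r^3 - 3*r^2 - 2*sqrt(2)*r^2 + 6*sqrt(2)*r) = -r^3 + 2*sqrt(2)*r^2 + 4*r^2 + 4*sqrt(2)*r + 48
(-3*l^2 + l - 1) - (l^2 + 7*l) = -4*l^2 - 6*l - 1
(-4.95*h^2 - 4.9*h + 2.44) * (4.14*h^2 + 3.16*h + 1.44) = -20.493*h^4 - 35.928*h^3 - 12.5104*h^2 + 0.6544*h + 3.5136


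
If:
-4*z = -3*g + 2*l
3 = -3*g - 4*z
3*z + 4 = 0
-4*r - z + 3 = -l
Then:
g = 7/9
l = 23/6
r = 49/24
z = -4/3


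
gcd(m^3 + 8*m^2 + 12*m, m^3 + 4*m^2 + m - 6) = m + 2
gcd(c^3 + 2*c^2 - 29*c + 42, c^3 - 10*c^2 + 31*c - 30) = c^2 - 5*c + 6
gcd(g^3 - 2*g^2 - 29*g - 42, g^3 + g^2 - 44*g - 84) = g^2 - 5*g - 14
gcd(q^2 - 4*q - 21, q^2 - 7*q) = q - 7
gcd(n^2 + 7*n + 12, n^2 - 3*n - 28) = n + 4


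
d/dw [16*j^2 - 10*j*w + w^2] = -10*j + 2*w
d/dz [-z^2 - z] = -2*z - 1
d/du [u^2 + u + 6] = 2*u + 1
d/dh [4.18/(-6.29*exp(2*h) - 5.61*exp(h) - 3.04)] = (52.5844*exp(h) + 23.4498)*exp(h)/(6.29*exp(2*h) + 5.61*exp(h) + 3.04)^2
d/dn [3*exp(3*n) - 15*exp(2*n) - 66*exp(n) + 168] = (9*exp(2*n) - 30*exp(n) - 66)*exp(n)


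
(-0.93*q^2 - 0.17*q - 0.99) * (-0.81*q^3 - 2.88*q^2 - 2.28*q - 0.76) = 0.7533*q^5 + 2.8161*q^4 + 3.4119*q^3 + 3.9456*q^2 + 2.3864*q + 0.7524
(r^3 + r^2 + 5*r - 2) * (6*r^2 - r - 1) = 6*r^5 + 5*r^4 + 28*r^3 - 18*r^2 - 3*r + 2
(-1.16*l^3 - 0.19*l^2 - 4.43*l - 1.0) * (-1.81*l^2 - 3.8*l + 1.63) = 2.0996*l^5 + 4.7519*l^4 + 6.8495*l^3 + 18.3343*l^2 - 3.4209*l - 1.63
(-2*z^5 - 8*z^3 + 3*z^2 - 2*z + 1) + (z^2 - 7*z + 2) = -2*z^5 - 8*z^3 + 4*z^2 - 9*z + 3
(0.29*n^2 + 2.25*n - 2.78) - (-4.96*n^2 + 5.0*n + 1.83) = 5.25*n^2 - 2.75*n - 4.61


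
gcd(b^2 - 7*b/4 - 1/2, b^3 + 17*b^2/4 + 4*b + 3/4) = b + 1/4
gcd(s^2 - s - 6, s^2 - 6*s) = 1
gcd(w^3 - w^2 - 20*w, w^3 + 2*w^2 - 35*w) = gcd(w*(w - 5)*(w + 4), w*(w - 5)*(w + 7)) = w^2 - 5*w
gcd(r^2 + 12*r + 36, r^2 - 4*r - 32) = 1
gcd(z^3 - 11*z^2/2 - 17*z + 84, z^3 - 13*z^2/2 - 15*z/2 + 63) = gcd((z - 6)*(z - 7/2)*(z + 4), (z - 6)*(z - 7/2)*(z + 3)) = z^2 - 19*z/2 + 21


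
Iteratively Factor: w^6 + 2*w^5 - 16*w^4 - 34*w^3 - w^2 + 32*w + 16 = (w + 1)*(w^5 + w^4 - 17*w^3 - 17*w^2 + 16*w + 16) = (w + 1)*(w + 4)*(w^4 - 3*w^3 - 5*w^2 + 3*w + 4) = (w + 1)^2*(w + 4)*(w^3 - 4*w^2 - w + 4) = (w - 4)*(w + 1)^2*(w + 4)*(w^2 - 1) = (w - 4)*(w - 1)*(w + 1)^2*(w + 4)*(w + 1)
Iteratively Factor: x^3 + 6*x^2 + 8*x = (x + 2)*(x^2 + 4*x) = x*(x + 2)*(x + 4)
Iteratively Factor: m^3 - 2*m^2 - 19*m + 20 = (m + 4)*(m^2 - 6*m + 5) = (m - 1)*(m + 4)*(m - 5)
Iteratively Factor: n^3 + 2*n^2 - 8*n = (n - 2)*(n^2 + 4*n) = n*(n - 2)*(n + 4)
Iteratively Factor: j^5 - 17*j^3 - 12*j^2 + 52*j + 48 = (j - 2)*(j^4 + 2*j^3 - 13*j^2 - 38*j - 24) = (j - 2)*(j + 1)*(j^3 + j^2 - 14*j - 24) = (j - 2)*(j + 1)*(j + 3)*(j^2 - 2*j - 8) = (j - 4)*(j - 2)*(j + 1)*(j + 3)*(j + 2)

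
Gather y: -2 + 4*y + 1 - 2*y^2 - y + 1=-2*y^2 + 3*y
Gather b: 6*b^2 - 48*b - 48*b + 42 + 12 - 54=6*b^2 - 96*b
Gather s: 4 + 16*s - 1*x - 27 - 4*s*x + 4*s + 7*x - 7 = s*(20 - 4*x) + 6*x - 30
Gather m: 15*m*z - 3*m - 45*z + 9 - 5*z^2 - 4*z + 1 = m*(15*z - 3) - 5*z^2 - 49*z + 10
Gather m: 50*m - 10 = 50*m - 10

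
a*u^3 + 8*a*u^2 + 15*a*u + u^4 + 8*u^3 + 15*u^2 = u*(a + u)*(u + 3)*(u + 5)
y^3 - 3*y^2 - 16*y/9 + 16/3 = (y - 3)*(y - 4/3)*(y + 4/3)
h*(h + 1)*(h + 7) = h^3 + 8*h^2 + 7*h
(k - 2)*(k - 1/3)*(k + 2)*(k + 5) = k^4 + 14*k^3/3 - 17*k^2/3 - 56*k/3 + 20/3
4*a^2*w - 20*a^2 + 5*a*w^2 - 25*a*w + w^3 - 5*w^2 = (a + w)*(4*a + w)*(w - 5)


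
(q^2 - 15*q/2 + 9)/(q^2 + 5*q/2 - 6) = (q - 6)/(q + 4)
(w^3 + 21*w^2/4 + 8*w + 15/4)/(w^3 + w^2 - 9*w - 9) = (w + 5/4)/(w - 3)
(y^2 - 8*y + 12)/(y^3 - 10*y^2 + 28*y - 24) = 1/(y - 2)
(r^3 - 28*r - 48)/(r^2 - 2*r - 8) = (r^2 - 2*r - 24)/(r - 4)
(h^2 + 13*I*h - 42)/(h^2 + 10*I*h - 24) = (h + 7*I)/(h + 4*I)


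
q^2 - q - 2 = (q - 2)*(q + 1)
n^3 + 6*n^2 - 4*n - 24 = (n - 2)*(n + 2)*(n + 6)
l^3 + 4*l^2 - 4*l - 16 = (l - 2)*(l + 2)*(l + 4)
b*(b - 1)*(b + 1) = b^3 - b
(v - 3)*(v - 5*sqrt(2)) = v^2 - 5*sqrt(2)*v - 3*v + 15*sqrt(2)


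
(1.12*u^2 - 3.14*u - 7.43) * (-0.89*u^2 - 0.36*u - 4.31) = -0.9968*u^4 + 2.3914*u^3 + 2.9159*u^2 + 16.2082*u + 32.0233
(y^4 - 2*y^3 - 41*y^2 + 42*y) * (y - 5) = y^5 - 7*y^4 - 31*y^3 + 247*y^2 - 210*y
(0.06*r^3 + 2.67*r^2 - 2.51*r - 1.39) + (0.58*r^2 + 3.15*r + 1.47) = 0.06*r^3 + 3.25*r^2 + 0.64*r + 0.0800000000000001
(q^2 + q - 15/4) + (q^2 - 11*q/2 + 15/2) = 2*q^2 - 9*q/2 + 15/4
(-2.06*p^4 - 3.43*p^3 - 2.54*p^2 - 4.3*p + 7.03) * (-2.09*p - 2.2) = 4.3054*p^5 + 11.7007*p^4 + 12.8546*p^3 + 14.575*p^2 - 5.2327*p - 15.466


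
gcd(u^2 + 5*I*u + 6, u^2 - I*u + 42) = u + 6*I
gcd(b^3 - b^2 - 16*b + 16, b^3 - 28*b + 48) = b - 4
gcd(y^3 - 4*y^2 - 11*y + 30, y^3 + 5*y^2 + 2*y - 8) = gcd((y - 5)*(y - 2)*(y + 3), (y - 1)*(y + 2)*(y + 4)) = 1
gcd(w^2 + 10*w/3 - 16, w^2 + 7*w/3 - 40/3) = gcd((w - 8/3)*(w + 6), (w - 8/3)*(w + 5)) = w - 8/3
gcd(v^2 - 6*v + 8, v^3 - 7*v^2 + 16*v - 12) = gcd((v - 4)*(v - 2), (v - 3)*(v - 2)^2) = v - 2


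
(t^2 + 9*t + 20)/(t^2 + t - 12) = (t + 5)/(t - 3)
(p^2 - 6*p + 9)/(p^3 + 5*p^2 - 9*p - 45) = (p - 3)/(p^2 + 8*p + 15)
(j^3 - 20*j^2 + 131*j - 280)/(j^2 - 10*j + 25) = (j^2 - 15*j + 56)/(j - 5)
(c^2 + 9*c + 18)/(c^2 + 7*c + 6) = (c + 3)/(c + 1)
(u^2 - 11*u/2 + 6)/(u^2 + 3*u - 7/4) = 2*(2*u^2 - 11*u + 12)/(4*u^2 + 12*u - 7)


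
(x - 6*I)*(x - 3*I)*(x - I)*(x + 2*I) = x^4 - 8*I*x^3 - 7*x^2 - 36*I*x - 36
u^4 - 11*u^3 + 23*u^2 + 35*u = u*(u - 7)*(u - 5)*(u + 1)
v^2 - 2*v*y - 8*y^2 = (v - 4*y)*(v + 2*y)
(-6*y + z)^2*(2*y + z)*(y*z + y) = 72*y^4*z + 72*y^4 + 12*y^3*z^2 + 12*y^3*z - 10*y^2*z^3 - 10*y^2*z^2 + y*z^4 + y*z^3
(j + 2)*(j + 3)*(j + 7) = j^3 + 12*j^2 + 41*j + 42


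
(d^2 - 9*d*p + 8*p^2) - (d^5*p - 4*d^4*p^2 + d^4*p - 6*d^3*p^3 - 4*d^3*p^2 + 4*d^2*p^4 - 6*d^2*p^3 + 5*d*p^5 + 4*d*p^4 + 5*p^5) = -d^5*p + 4*d^4*p^2 - d^4*p + 6*d^3*p^3 + 4*d^3*p^2 - 4*d^2*p^4 + 6*d^2*p^3 + d^2 - 5*d*p^5 - 4*d*p^4 - 9*d*p - 5*p^5 + 8*p^2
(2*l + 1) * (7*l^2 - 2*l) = 14*l^3 + 3*l^2 - 2*l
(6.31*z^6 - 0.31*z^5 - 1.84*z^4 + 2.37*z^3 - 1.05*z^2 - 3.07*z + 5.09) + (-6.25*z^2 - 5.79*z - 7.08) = 6.31*z^6 - 0.31*z^5 - 1.84*z^4 + 2.37*z^3 - 7.3*z^2 - 8.86*z - 1.99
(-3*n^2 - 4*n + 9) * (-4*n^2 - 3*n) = 12*n^4 + 25*n^3 - 24*n^2 - 27*n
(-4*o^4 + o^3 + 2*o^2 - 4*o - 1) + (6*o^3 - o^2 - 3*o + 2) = -4*o^4 + 7*o^3 + o^2 - 7*o + 1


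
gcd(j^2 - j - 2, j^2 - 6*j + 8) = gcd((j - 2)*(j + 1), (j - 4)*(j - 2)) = j - 2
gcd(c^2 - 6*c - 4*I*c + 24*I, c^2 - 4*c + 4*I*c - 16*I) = 1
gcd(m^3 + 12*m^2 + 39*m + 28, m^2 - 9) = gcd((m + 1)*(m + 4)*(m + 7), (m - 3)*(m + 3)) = 1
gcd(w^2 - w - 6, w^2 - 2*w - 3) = w - 3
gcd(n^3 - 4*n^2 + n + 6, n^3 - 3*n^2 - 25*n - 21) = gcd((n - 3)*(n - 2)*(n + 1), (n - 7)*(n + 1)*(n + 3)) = n + 1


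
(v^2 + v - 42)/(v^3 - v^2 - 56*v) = (v - 6)/(v*(v - 8))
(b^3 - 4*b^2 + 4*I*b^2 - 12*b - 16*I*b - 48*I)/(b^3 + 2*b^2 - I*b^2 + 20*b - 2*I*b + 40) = (b - 6)/(b - 5*I)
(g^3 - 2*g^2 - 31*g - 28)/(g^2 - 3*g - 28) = g + 1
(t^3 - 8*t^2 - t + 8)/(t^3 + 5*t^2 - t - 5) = (t - 8)/(t + 5)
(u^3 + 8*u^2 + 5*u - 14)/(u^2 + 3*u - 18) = (u^3 + 8*u^2 + 5*u - 14)/(u^2 + 3*u - 18)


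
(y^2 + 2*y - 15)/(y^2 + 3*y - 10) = (y - 3)/(y - 2)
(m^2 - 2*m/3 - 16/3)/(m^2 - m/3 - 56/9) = 3*(m + 2)/(3*m + 7)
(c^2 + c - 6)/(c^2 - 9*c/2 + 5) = 2*(c + 3)/(2*c - 5)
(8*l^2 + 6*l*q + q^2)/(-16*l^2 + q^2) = (2*l + q)/(-4*l + q)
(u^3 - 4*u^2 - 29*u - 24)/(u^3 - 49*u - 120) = (u + 1)/(u + 5)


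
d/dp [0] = 0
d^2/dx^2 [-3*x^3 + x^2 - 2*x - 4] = 2 - 18*x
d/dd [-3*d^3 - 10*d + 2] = -9*d^2 - 10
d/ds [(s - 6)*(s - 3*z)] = 2*s - 3*z - 6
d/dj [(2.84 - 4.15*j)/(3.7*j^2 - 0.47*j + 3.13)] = (15.355*j^2 - 21.016*j - 11.6547)/(13.69*j^4 - 3.478*j^3 + 23.3829*j^2 - 2.9422*j + 9.7969)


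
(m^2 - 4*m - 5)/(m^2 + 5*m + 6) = (m^2 - 4*m - 5)/(m^2 + 5*m + 6)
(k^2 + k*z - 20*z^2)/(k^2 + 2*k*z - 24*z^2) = (k + 5*z)/(k + 6*z)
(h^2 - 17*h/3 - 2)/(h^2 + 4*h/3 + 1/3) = (h - 6)/(h + 1)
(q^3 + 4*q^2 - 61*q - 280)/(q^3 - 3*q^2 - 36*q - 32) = (q^2 + 12*q + 35)/(q^2 + 5*q + 4)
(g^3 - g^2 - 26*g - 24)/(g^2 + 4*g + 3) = (g^2 - 2*g - 24)/(g + 3)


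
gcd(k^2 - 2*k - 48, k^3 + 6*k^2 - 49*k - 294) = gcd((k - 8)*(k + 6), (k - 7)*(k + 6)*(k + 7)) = k + 6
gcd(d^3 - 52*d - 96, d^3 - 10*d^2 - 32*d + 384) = d^2 - 2*d - 48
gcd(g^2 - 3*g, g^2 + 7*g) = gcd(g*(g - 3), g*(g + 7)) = g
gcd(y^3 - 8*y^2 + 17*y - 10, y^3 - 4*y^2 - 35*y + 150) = y - 5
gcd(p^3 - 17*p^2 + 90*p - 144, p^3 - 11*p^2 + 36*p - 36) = p^2 - 9*p + 18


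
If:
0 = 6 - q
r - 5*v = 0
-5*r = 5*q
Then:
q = 6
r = -6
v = -6/5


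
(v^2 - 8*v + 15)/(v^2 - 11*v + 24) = (v - 5)/(v - 8)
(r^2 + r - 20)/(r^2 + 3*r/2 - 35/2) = 2*(r - 4)/(2*r - 7)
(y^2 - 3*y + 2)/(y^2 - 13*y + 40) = (y^2 - 3*y + 2)/(y^2 - 13*y + 40)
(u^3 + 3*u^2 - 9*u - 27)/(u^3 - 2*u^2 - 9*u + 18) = (u + 3)/(u - 2)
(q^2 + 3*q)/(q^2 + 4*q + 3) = q/(q + 1)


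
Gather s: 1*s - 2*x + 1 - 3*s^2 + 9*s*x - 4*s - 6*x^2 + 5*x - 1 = -3*s^2 + s*(9*x - 3) - 6*x^2 + 3*x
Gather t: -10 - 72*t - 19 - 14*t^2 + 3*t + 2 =-14*t^2 - 69*t - 27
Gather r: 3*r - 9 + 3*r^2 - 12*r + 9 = 3*r^2 - 9*r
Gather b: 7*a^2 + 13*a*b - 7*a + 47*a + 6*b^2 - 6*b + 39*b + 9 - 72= 7*a^2 + 40*a + 6*b^2 + b*(13*a + 33) - 63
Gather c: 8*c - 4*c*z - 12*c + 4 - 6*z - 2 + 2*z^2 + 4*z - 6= c*(-4*z - 4) + 2*z^2 - 2*z - 4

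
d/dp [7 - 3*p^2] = -6*p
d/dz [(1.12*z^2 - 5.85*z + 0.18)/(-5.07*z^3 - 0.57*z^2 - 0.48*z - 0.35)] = (5.6784*z^4 - 59.319*z^3 - 1.1343*z^2 - 0.5788*z + 2.1339)/(25.7049*z^6 + 5.7798*z^5 + 5.1921*z^4 + 4.0962*z^3 + 0.6294*z^2 + 0.336*z + 0.1225)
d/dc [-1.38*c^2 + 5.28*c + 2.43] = 5.28 - 2.76*c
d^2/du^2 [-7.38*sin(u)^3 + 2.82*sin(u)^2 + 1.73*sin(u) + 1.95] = 3.80499999999999*sin(u) - 16.605*sin(3*u) + 5.64*cos(2*u)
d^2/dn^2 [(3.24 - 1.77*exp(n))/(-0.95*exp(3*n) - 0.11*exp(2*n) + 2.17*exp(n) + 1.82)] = (6.3897*exp(6*n) - 25.762005*exp(5*n) + 10.892457*exp(4*n) + 53.408493*exp(3*n) - 45.971352*exp(2*n) - 24.841866*exp(n) + 18.659004)*exp(n)/(0.857375*exp(9*n) + 0.297825*exp(8*n) - 5.84079*exp(7*n) - 6.286909*exp(6*n) + 12.200454*exp(5*n) + 23.999451*exp(4*n) + 1.828631*exp(3*n) - 24.617502*exp(2*n) - 21.563724*exp(n) - 6.028568)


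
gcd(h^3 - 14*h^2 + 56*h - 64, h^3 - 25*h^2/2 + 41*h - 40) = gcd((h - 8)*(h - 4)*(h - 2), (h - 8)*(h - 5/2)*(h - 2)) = h^2 - 10*h + 16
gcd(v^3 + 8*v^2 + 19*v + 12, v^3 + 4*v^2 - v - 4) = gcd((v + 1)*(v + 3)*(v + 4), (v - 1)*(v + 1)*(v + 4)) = v^2 + 5*v + 4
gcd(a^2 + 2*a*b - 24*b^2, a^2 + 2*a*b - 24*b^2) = a^2 + 2*a*b - 24*b^2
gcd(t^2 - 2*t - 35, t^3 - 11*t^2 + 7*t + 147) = t - 7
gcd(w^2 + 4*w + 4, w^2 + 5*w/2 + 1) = w + 2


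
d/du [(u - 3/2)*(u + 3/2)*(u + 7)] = 3*u^2 + 14*u - 9/4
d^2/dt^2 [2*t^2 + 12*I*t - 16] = 4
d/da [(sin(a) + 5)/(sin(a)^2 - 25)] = -cos(a)/(sin(a) - 5)^2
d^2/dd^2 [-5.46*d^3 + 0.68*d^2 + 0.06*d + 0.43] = 1.36 - 32.76*d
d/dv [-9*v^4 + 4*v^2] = -36*v^3 + 8*v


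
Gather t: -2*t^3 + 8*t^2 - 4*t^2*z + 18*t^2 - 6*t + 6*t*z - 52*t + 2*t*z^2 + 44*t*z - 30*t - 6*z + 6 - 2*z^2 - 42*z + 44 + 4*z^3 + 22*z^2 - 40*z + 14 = -2*t^3 + t^2*(26 - 4*z) + t*(2*z^2 + 50*z - 88) + 4*z^3 + 20*z^2 - 88*z + 64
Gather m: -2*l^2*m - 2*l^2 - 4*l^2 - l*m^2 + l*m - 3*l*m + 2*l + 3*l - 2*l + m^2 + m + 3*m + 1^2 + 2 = -6*l^2 + 3*l + m^2*(1 - l) + m*(-2*l^2 - 2*l + 4) + 3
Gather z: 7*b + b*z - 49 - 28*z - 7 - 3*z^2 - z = 7*b - 3*z^2 + z*(b - 29) - 56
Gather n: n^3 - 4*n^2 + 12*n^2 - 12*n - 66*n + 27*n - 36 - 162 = n^3 + 8*n^2 - 51*n - 198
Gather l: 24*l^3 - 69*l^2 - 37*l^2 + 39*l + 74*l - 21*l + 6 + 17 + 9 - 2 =24*l^3 - 106*l^2 + 92*l + 30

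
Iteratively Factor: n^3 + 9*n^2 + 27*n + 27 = (n + 3)*(n^2 + 6*n + 9) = (n + 3)^2*(n + 3)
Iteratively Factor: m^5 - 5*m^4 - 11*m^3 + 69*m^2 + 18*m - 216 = (m + 3)*(m^4 - 8*m^3 + 13*m^2 + 30*m - 72) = (m - 3)*(m + 3)*(m^3 - 5*m^2 - 2*m + 24) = (m - 4)*(m - 3)*(m + 3)*(m^2 - m - 6) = (m - 4)*(m - 3)*(m + 2)*(m + 3)*(m - 3)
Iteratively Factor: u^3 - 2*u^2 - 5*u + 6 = (u + 2)*(u^2 - 4*u + 3) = (u - 1)*(u + 2)*(u - 3)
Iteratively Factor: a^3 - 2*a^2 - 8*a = (a + 2)*(a^2 - 4*a) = a*(a + 2)*(a - 4)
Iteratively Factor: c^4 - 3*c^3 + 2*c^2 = (c)*(c^3 - 3*c^2 + 2*c) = c*(c - 1)*(c^2 - 2*c) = c^2*(c - 1)*(c - 2)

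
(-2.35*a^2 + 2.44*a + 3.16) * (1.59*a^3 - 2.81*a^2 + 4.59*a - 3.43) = -3.7365*a^5 + 10.4831*a^4 - 12.6185*a^3 + 10.3805*a^2 + 6.1352*a - 10.8388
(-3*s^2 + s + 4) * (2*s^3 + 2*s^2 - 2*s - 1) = -6*s^5 - 4*s^4 + 16*s^3 + 9*s^2 - 9*s - 4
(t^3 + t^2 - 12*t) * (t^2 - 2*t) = t^5 - t^4 - 14*t^3 + 24*t^2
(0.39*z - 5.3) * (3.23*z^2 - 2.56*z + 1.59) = 1.2597*z^3 - 18.1174*z^2 + 14.1881*z - 8.427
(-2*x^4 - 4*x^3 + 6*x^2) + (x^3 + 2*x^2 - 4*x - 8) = -2*x^4 - 3*x^3 + 8*x^2 - 4*x - 8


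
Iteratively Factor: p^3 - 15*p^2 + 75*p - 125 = (p - 5)*(p^2 - 10*p + 25) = (p - 5)^2*(p - 5)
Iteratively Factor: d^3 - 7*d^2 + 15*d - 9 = (d - 1)*(d^2 - 6*d + 9) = (d - 3)*(d - 1)*(d - 3)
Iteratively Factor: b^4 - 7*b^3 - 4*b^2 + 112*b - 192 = (b - 4)*(b^3 - 3*b^2 - 16*b + 48) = (b - 4)*(b + 4)*(b^2 - 7*b + 12) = (b - 4)*(b - 3)*(b + 4)*(b - 4)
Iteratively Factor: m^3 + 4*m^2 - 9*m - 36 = (m - 3)*(m^2 + 7*m + 12) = (m - 3)*(m + 4)*(m + 3)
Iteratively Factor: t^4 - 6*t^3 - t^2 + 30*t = (t)*(t^3 - 6*t^2 - t + 30) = t*(t - 5)*(t^2 - t - 6) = t*(t - 5)*(t - 3)*(t + 2)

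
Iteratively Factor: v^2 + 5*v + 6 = (v + 2)*(v + 3)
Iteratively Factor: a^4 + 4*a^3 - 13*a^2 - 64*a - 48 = (a - 4)*(a^3 + 8*a^2 + 19*a + 12) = (a - 4)*(a + 4)*(a^2 + 4*a + 3) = (a - 4)*(a + 3)*(a + 4)*(a + 1)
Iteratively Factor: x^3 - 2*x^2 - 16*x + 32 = (x - 2)*(x^2 - 16) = (x - 2)*(x + 4)*(x - 4)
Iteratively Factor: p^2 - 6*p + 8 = (p - 4)*(p - 2)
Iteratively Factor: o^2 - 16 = (o + 4)*(o - 4)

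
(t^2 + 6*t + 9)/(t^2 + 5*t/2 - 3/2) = 2*(t + 3)/(2*t - 1)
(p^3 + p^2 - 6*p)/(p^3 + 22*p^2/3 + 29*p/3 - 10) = 3*p*(p - 2)/(3*p^2 + 13*p - 10)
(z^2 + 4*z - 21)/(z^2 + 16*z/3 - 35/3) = 3*(z - 3)/(3*z - 5)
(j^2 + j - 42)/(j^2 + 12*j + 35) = (j - 6)/(j + 5)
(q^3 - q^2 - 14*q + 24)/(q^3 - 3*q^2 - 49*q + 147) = (q^2 + 2*q - 8)/(q^2 - 49)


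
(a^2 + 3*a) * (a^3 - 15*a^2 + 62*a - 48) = a^5 - 12*a^4 + 17*a^3 + 138*a^2 - 144*a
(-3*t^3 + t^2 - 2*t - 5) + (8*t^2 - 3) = -3*t^3 + 9*t^2 - 2*t - 8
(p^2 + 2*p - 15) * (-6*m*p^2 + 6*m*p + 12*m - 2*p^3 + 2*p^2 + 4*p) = -6*m*p^4 - 6*m*p^3 + 114*m*p^2 - 66*m*p - 180*m - 2*p^5 - 2*p^4 + 38*p^3 - 22*p^2 - 60*p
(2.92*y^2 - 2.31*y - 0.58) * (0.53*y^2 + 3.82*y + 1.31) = 1.5476*y^4 + 9.9301*y^3 - 5.3064*y^2 - 5.2417*y - 0.7598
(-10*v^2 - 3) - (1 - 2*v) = -10*v^2 + 2*v - 4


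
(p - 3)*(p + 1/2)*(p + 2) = p^3 - p^2/2 - 13*p/2 - 3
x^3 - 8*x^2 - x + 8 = (x - 8)*(x - 1)*(x + 1)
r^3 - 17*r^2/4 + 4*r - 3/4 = (r - 3)*(r - 1)*(r - 1/4)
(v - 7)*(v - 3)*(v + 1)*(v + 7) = v^4 - 2*v^3 - 52*v^2 + 98*v + 147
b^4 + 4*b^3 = b^3*(b + 4)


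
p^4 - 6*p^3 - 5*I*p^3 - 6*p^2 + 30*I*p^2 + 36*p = p*(p - 6)*(p - 3*I)*(p - 2*I)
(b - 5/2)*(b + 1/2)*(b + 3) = b^3 + b^2 - 29*b/4 - 15/4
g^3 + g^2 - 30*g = g*(g - 5)*(g + 6)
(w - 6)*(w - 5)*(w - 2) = w^3 - 13*w^2 + 52*w - 60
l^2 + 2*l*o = l*(l + 2*o)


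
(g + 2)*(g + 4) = g^2 + 6*g + 8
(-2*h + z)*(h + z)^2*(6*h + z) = -12*h^4 - 20*h^3*z - 3*h^2*z^2 + 6*h*z^3 + z^4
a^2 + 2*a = a*(a + 2)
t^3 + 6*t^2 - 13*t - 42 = (t - 3)*(t + 2)*(t + 7)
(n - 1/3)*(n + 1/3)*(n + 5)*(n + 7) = n^4 + 12*n^3 + 314*n^2/9 - 4*n/3 - 35/9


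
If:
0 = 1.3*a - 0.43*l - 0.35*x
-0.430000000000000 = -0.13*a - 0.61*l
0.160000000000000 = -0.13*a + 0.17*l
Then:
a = -0.24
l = 0.76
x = -1.83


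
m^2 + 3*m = m*(m + 3)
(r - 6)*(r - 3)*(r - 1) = r^3 - 10*r^2 + 27*r - 18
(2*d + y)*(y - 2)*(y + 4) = 2*d*y^2 + 4*d*y - 16*d + y^3 + 2*y^2 - 8*y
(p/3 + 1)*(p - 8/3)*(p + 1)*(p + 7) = p^4/3 + 25*p^3/9 + 5*p^2/9 - 185*p/9 - 56/3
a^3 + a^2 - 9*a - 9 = (a - 3)*(a + 1)*(a + 3)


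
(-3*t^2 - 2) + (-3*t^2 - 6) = -6*t^2 - 8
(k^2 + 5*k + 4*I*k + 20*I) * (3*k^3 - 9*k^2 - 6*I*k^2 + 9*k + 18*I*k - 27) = 3*k^5 + 6*k^4 + 6*I*k^4 - 12*k^3 + 12*I*k^3 + 66*k^2 - 54*I*k^2 - 495*k + 72*I*k - 540*I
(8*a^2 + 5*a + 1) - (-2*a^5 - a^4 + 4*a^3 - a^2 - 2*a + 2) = 2*a^5 + a^4 - 4*a^3 + 9*a^2 + 7*a - 1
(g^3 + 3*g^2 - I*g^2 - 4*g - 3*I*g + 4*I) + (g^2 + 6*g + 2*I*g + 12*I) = g^3 + 4*g^2 - I*g^2 + 2*g - I*g + 16*I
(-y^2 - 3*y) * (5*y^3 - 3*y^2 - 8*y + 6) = -5*y^5 - 12*y^4 + 17*y^3 + 18*y^2 - 18*y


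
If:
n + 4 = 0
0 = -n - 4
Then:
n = -4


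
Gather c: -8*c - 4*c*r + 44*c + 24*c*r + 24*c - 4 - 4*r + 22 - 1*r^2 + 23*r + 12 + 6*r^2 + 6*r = c*(20*r + 60) + 5*r^2 + 25*r + 30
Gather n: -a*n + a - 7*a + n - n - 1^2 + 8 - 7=-a*n - 6*a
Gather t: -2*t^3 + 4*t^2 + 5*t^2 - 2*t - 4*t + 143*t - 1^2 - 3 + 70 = -2*t^3 + 9*t^2 + 137*t + 66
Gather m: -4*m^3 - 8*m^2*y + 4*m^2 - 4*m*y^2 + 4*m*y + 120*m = -4*m^3 + m^2*(4 - 8*y) + m*(-4*y^2 + 4*y + 120)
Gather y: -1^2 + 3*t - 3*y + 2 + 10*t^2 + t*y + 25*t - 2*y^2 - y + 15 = 10*t^2 + 28*t - 2*y^2 + y*(t - 4) + 16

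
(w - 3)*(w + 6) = w^2 + 3*w - 18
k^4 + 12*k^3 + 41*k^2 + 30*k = k*(k + 1)*(k + 5)*(k + 6)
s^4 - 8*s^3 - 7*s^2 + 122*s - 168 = (s - 7)*(s - 3)*(s - 2)*(s + 4)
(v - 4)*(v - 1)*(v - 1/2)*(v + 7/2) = v^4 - 2*v^3 - 51*v^2/4 + 83*v/4 - 7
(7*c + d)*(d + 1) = 7*c*d + 7*c + d^2 + d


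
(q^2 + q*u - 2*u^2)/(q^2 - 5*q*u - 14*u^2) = (q - u)/(q - 7*u)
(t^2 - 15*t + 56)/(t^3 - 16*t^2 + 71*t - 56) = 1/(t - 1)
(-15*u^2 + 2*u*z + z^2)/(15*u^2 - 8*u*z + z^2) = (5*u + z)/(-5*u + z)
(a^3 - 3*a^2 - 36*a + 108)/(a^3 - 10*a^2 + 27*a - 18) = (a + 6)/(a - 1)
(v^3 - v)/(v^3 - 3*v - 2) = v*(v - 1)/(v^2 - v - 2)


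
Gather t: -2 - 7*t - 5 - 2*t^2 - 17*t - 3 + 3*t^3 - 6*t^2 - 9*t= 3*t^3 - 8*t^2 - 33*t - 10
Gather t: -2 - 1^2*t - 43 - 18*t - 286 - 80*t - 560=-99*t - 891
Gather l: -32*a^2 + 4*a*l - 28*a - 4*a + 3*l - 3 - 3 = -32*a^2 - 32*a + l*(4*a + 3) - 6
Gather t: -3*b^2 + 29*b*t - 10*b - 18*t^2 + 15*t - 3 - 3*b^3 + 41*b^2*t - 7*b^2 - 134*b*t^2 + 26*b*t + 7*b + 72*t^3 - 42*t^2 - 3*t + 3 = -3*b^3 - 10*b^2 - 3*b + 72*t^3 + t^2*(-134*b - 60) + t*(41*b^2 + 55*b + 12)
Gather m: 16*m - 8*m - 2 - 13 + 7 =8*m - 8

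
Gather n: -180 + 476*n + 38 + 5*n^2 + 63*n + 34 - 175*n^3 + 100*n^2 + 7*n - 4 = -175*n^3 + 105*n^2 + 546*n - 112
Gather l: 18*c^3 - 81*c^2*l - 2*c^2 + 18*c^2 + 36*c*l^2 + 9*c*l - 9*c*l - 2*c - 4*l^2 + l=18*c^3 + 16*c^2 - 2*c + l^2*(36*c - 4) + l*(1 - 81*c^2)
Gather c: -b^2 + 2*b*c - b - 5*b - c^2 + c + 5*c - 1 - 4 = -b^2 - 6*b - c^2 + c*(2*b + 6) - 5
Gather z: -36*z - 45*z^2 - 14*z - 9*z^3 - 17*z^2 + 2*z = -9*z^3 - 62*z^2 - 48*z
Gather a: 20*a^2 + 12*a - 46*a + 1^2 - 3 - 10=20*a^2 - 34*a - 12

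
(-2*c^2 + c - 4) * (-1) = 2*c^2 - c + 4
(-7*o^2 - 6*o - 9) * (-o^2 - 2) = 7*o^4 + 6*o^3 + 23*o^2 + 12*o + 18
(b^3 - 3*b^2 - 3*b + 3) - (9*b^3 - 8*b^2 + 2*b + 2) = -8*b^3 + 5*b^2 - 5*b + 1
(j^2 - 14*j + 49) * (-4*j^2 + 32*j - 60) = -4*j^4 + 88*j^3 - 704*j^2 + 2408*j - 2940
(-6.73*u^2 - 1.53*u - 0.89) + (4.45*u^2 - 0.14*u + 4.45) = -2.28*u^2 - 1.67*u + 3.56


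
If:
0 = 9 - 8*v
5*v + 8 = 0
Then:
No Solution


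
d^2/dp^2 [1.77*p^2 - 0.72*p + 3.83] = 3.54000000000000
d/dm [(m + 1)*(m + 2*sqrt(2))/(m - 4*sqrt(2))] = (m^2 - 8*sqrt(2)*m - 16 - 6*sqrt(2))/(m^2 - 8*sqrt(2)*m + 32)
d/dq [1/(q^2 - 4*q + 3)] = 2*(2 - q)/(q^2 - 4*q + 3)^2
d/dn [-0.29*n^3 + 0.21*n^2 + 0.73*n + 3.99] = -0.87*n^2 + 0.42*n + 0.73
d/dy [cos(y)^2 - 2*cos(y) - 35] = 2*(1 - cos(y))*sin(y)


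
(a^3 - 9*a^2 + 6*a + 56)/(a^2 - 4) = (a^2 - 11*a + 28)/(a - 2)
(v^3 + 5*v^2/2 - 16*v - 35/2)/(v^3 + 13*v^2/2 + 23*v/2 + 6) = (2*v^2 + 3*v - 35)/(2*v^2 + 11*v + 12)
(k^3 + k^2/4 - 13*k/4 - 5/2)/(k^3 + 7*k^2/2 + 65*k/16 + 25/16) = 4*(k - 2)/(4*k + 5)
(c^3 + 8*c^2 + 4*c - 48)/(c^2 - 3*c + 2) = (c^2 + 10*c + 24)/(c - 1)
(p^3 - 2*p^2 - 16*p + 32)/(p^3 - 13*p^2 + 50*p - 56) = (p + 4)/(p - 7)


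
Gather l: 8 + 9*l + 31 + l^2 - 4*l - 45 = l^2 + 5*l - 6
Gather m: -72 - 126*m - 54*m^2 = -54*m^2 - 126*m - 72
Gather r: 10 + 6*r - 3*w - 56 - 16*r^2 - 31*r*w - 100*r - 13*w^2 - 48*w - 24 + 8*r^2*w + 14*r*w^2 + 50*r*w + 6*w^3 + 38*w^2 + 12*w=r^2*(8*w - 16) + r*(14*w^2 + 19*w - 94) + 6*w^3 + 25*w^2 - 39*w - 70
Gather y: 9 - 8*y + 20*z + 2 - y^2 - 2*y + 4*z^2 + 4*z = -y^2 - 10*y + 4*z^2 + 24*z + 11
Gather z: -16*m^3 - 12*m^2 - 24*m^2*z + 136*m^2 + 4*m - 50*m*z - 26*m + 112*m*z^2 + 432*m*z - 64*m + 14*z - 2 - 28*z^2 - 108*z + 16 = -16*m^3 + 124*m^2 - 86*m + z^2*(112*m - 28) + z*(-24*m^2 + 382*m - 94) + 14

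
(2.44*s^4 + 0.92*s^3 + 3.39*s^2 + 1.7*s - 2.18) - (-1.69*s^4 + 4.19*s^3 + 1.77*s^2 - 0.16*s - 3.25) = 4.13*s^4 - 3.27*s^3 + 1.62*s^2 + 1.86*s + 1.07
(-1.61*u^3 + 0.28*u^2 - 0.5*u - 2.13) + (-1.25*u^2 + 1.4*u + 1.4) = -1.61*u^3 - 0.97*u^2 + 0.9*u - 0.73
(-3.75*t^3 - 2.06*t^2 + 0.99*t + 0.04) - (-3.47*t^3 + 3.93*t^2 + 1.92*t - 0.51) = -0.28*t^3 - 5.99*t^2 - 0.93*t + 0.55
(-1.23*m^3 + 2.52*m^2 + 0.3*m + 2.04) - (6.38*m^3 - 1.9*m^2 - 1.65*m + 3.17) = -7.61*m^3 + 4.42*m^2 + 1.95*m - 1.13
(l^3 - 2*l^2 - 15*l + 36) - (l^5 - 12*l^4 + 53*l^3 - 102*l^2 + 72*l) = -l^5 + 12*l^4 - 52*l^3 + 100*l^2 - 87*l + 36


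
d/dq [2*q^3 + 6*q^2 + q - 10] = 6*q^2 + 12*q + 1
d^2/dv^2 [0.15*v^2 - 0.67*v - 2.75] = 0.300000000000000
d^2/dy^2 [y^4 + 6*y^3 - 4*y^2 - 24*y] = 12*y^2 + 36*y - 8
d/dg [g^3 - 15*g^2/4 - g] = 3*g^2 - 15*g/2 - 1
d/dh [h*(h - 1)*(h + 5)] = 3*h^2 + 8*h - 5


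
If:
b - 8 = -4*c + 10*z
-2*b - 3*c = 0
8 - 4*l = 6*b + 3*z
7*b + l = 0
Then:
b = -104/225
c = 208/675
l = 728/225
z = -488/675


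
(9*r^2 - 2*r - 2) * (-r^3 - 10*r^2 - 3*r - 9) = -9*r^5 - 88*r^4 - 5*r^3 - 55*r^2 + 24*r + 18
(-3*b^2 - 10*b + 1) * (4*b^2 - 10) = -12*b^4 - 40*b^3 + 34*b^2 + 100*b - 10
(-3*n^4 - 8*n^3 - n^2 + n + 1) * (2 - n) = 3*n^5 + 2*n^4 - 15*n^3 - 3*n^2 + n + 2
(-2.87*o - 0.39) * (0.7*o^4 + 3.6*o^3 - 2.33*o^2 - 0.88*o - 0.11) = -2.009*o^5 - 10.605*o^4 + 5.2831*o^3 + 3.4343*o^2 + 0.6589*o + 0.0429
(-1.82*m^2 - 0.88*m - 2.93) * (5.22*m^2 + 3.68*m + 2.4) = -9.5004*m^4 - 11.2912*m^3 - 22.901*m^2 - 12.8944*m - 7.032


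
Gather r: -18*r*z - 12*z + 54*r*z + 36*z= 36*r*z + 24*z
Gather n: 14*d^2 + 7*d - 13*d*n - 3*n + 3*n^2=14*d^2 + 7*d + 3*n^2 + n*(-13*d - 3)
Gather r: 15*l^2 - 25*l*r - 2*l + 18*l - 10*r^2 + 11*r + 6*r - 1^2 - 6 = 15*l^2 + 16*l - 10*r^2 + r*(17 - 25*l) - 7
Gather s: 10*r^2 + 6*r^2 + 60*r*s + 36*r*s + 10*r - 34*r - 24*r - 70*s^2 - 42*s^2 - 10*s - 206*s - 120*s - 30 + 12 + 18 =16*r^2 - 48*r - 112*s^2 + s*(96*r - 336)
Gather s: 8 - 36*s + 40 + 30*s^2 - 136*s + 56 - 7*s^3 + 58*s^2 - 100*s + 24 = -7*s^3 + 88*s^2 - 272*s + 128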